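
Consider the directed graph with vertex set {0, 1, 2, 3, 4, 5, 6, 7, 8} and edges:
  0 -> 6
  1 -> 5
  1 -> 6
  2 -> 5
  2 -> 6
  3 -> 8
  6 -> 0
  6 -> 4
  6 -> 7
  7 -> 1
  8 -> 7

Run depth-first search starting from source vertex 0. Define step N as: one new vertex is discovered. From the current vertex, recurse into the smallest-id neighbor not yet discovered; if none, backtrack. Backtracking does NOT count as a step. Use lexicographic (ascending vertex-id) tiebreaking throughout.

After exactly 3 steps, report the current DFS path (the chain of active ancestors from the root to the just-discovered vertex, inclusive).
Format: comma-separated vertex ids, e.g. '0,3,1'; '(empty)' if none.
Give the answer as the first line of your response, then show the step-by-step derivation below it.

0,6,4

step 1: discover 0; path=0; order=0
step 2: discover 6; path=0>6; order=0,6
step 3: discover 4; path=0>6>4; order=0,6,4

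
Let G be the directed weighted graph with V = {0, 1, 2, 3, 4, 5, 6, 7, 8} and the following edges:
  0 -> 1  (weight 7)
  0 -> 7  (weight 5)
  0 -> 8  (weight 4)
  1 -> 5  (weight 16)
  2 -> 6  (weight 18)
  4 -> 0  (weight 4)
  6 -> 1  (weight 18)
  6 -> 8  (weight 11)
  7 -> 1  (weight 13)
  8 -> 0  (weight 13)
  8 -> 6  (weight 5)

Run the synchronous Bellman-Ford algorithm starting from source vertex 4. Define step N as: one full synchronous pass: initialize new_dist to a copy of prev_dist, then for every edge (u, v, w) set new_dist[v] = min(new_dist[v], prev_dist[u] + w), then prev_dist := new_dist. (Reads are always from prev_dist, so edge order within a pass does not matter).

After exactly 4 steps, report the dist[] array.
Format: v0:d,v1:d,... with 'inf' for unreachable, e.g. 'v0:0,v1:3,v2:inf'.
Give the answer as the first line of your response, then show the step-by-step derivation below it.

v0:4,v1:11,v2:inf,v3:inf,v4:0,v5:27,v6:13,v7:9,v8:8

step 1: dist = v0:4,v1:inf,v2:inf,v3:inf,v4:0,v5:inf,v6:inf,v7:inf,v8:inf
step 2: dist = v0:4,v1:11,v2:inf,v3:inf,v4:0,v5:inf,v6:inf,v7:9,v8:8
step 3: dist = v0:4,v1:11,v2:inf,v3:inf,v4:0,v5:27,v6:13,v7:9,v8:8
step 4: dist = v0:4,v1:11,v2:inf,v3:inf,v4:0,v5:27,v6:13,v7:9,v8:8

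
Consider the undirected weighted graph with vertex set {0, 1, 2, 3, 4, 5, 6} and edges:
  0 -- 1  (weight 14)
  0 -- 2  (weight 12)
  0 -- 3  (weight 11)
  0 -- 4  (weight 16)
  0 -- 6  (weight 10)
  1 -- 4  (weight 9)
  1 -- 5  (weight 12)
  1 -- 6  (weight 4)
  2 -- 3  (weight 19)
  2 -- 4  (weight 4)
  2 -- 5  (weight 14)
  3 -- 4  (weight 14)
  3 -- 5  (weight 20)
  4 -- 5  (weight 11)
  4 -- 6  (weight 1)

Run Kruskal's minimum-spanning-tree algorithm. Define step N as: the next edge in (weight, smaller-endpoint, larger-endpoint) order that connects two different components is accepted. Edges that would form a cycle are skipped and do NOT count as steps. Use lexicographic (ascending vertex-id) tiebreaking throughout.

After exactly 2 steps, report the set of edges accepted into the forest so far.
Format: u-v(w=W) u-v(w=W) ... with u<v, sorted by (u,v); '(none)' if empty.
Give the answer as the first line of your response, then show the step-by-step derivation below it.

1-6(w=4) 4-6(w=1)

step 1: add edge 4-6 (w=1); MST = {4-6(w=1)}
step 2: add edge 1-6 (w=4); MST = {1-6(w=4) 4-6(w=1)}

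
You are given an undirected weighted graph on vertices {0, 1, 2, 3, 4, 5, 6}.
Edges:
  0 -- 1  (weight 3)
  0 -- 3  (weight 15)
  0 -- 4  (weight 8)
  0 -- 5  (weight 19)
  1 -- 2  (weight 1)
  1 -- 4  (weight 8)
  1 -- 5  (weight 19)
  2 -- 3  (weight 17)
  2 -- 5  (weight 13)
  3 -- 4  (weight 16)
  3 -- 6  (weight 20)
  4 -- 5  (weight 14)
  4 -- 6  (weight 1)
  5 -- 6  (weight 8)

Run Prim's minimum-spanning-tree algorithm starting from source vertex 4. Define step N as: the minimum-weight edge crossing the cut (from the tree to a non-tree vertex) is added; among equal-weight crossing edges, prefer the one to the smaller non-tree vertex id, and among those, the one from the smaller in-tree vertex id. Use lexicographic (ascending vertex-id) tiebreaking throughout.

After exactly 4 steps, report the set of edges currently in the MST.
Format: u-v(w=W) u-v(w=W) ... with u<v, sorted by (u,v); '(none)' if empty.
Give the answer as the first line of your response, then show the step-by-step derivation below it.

0-1(w=3) 0-4(w=8) 1-2(w=1) 4-6(w=1)

step 1: add edge 4-6 (w=1); MST = {4-6(w=1)}
step 2: add edge 0-4 (w=8); MST = {0-4(w=8) 4-6(w=1)}
step 3: add edge 0-1 (w=3); MST = {0-1(w=3) 0-4(w=8) 4-6(w=1)}
step 4: add edge 1-2 (w=1); MST = {0-1(w=3) 0-4(w=8) 1-2(w=1) 4-6(w=1)}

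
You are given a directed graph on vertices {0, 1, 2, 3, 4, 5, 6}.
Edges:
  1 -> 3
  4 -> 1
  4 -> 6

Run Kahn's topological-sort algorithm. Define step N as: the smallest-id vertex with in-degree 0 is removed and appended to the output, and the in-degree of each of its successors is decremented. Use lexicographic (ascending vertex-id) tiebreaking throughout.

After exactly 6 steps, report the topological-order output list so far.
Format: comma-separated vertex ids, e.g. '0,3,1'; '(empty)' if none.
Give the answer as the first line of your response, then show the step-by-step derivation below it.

0,2,4,1,3,5

step 1: output 0; order=[0]; indeg=(0,1,0,1,0,0,1)
step 2: output 2; order=[0,2]; indeg=(0,1,0,1,0,0,1)
step 3: output 4; order=[0,2,4]; indeg=(0,0,0,1,0,0,0)
step 4: output 1; order=[0,2,4,1]; indeg=(0,0,0,0,0,0,0)
step 5: output 3; order=[0,2,4,1,3]; indeg=(0,0,0,0,0,0,0)
step 6: output 5; order=[0,2,4,1,3,5]; indeg=(0,0,0,0,0,0,0)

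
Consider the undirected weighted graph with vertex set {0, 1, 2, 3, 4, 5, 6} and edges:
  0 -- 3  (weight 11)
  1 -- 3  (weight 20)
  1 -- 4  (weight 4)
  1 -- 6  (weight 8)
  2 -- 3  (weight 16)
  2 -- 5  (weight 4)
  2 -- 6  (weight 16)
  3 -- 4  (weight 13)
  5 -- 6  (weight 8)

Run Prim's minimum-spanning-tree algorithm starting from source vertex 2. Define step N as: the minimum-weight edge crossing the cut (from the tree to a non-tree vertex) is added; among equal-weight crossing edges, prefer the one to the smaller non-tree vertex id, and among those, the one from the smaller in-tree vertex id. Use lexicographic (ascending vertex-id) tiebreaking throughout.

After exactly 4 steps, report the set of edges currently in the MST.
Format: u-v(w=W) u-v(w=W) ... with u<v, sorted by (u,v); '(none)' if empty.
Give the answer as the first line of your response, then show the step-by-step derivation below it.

1-4(w=4) 1-6(w=8) 2-5(w=4) 5-6(w=8)

step 1: add edge 2-5 (w=4); MST = {2-5(w=4)}
step 2: add edge 5-6 (w=8); MST = {2-5(w=4) 5-6(w=8)}
step 3: add edge 1-6 (w=8); MST = {1-6(w=8) 2-5(w=4) 5-6(w=8)}
step 4: add edge 1-4 (w=4); MST = {1-4(w=4) 1-6(w=8) 2-5(w=4) 5-6(w=8)}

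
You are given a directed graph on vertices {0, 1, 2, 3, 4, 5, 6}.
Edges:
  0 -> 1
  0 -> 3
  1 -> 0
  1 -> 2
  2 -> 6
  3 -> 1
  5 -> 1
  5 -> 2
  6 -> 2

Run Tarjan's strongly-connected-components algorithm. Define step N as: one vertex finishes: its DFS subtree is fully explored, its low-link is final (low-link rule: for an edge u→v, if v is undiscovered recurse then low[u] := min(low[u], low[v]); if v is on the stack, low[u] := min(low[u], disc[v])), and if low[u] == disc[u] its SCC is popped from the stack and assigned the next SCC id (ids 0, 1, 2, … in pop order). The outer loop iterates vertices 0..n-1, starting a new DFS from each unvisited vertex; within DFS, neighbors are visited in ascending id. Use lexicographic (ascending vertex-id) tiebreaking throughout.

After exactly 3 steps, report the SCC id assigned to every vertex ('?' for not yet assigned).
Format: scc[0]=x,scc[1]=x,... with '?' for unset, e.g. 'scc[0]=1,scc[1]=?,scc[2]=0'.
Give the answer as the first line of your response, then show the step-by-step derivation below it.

scc[0]=?,scc[1]=?,scc[2]=0,scc[3]=?,scc[4]=?,scc[5]=?,scc[6]=0

step 1: low=(low[0]=0,low[1]=0,low[2]=2,low[3]=?,low[4]=?,low[5]=?,low[6]=2); scc=(scc[0]=?,scc[1]=?,scc[2]=?,scc[3]=?,scc[4]=?,scc[5]=?,scc[6]=?)
step 2: low=(low[0]=0,low[1]=0,low[2]=2,low[3]=?,low[4]=?,low[5]=?,low[6]=2); scc=(scc[0]=?,scc[1]=?,scc[2]=0,scc[3]=?,scc[4]=?,scc[5]=?,scc[6]=0)
step 3: low=(low[0]=0,low[1]=0,low[2]=2,low[3]=?,low[4]=?,low[5]=?,low[6]=2); scc=(scc[0]=?,scc[1]=?,scc[2]=0,scc[3]=?,scc[4]=?,scc[5]=?,scc[6]=0)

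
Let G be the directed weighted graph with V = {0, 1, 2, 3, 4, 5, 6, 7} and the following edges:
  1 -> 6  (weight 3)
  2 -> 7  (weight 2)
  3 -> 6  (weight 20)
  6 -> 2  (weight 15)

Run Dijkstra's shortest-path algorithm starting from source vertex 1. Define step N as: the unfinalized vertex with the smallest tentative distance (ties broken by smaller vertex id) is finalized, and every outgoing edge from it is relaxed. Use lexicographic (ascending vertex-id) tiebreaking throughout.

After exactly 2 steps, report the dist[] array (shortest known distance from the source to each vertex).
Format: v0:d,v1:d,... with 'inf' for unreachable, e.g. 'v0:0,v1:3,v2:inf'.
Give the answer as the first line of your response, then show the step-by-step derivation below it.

v0:inf,v1:0,v2:18,v3:inf,v4:inf,v5:inf,v6:3,v7:inf

step 1: dist = v0:inf,v1:0,v2:inf,v3:inf,v4:inf,v5:inf,v6:3,v7:inf
step 2: dist = v0:inf,v1:0,v2:18,v3:inf,v4:inf,v5:inf,v6:3,v7:inf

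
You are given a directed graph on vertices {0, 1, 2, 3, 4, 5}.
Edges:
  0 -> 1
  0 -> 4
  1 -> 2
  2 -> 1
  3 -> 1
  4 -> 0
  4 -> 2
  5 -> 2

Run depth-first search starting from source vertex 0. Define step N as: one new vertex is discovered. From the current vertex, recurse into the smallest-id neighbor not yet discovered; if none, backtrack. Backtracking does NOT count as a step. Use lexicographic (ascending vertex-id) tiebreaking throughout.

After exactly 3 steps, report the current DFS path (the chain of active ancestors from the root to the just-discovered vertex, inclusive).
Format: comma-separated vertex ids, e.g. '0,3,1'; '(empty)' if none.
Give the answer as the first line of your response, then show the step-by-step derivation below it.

0,1,2

step 1: discover 0; path=0; order=0
step 2: discover 1; path=0>1; order=0,1
step 3: discover 2; path=0>1>2; order=0,1,2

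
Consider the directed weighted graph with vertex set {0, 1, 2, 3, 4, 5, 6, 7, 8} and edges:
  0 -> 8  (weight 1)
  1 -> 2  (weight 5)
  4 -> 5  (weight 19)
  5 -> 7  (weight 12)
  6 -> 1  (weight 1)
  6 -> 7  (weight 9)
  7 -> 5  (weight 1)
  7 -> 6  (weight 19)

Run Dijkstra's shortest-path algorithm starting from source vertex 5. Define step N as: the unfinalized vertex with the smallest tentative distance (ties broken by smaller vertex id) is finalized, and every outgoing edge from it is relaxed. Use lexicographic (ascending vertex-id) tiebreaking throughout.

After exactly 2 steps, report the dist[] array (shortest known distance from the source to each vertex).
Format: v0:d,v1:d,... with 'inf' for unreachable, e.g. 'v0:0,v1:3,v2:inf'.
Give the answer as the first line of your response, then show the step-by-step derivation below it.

v0:inf,v1:inf,v2:inf,v3:inf,v4:inf,v5:0,v6:31,v7:12,v8:inf

step 1: dist = v0:inf,v1:inf,v2:inf,v3:inf,v4:inf,v5:0,v6:inf,v7:12,v8:inf
step 2: dist = v0:inf,v1:inf,v2:inf,v3:inf,v4:inf,v5:0,v6:31,v7:12,v8:inf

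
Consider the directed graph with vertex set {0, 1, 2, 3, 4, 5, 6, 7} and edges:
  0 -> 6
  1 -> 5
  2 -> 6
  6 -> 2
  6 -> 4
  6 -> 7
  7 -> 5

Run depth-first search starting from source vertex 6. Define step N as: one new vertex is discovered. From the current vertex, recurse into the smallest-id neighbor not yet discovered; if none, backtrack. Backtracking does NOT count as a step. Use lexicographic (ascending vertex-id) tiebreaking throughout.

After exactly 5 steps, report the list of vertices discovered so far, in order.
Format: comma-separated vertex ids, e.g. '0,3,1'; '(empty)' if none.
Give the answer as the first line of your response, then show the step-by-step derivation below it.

6,2,4,7,5

step 1: discover 6; path=6; order=6
step 2: discover 2; path=6>2; order=6,2
step 3: discover 4; path=6>4; order=6,2,4
step 4: discover 7; path=6>7; order=6,2,4,7
step 5: discover 5; path=6>7>5; order=6,2,4,7,5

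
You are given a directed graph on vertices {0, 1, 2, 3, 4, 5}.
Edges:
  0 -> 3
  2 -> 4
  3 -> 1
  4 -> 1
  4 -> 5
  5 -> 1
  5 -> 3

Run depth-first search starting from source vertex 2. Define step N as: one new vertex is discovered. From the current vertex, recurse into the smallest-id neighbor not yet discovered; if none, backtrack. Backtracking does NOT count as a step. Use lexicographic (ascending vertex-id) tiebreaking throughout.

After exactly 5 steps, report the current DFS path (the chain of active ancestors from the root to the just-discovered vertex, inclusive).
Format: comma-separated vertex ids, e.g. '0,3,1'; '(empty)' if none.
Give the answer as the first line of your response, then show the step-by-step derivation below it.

2,4,5,3

step 1: discover 2; path=2; order=2
step 2: discover 4; path=2>4; order=2,4
step 3: discover 1; path=2>4>1; order=2,4,1
step 4: discover 5; path=2>4>5; order=2,4,1,5
step 5: discover 3; path=2>4>5>3; order=2,4,1,5,3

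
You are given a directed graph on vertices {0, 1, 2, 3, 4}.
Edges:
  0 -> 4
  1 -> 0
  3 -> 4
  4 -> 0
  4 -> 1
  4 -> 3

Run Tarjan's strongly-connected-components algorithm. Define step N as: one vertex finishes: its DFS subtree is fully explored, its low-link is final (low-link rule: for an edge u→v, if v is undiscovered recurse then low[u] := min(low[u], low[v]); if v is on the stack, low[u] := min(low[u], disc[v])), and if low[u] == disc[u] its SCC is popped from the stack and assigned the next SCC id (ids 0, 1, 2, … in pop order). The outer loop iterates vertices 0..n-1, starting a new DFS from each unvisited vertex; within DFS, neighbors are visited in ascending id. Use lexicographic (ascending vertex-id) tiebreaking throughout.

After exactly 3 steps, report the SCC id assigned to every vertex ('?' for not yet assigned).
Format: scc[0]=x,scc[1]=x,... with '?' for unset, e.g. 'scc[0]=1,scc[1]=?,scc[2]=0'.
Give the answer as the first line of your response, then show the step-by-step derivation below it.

scc[0]=?,scc[1]=?,scc[2]=?,scc[3]=?,scc[4]=?

step 1: low=(low[0]=0,low[1]=0,low[2]=?,low[3]=?,low[4]=0); scc=(scc[0]=?,scc[1]=?,scc[2]=?,scc[3]=?,scc[4]=?)
step 2: low=(low[0]=0,low[1]=0,low[2]=?,low[3]=1,low[4]=0); scc=(scc[0]=?,scc[1]=?,scc[2]=?,scc[3]=?,scc[4]=?)
step 3: low=(low[0]=0,low[1]=0,low[2]=?,low[3]=1,low[4]=0); scc=(scc[0]=?,scc[1]=?,scc[2]=?,scc[3]=?,scc[4]=?)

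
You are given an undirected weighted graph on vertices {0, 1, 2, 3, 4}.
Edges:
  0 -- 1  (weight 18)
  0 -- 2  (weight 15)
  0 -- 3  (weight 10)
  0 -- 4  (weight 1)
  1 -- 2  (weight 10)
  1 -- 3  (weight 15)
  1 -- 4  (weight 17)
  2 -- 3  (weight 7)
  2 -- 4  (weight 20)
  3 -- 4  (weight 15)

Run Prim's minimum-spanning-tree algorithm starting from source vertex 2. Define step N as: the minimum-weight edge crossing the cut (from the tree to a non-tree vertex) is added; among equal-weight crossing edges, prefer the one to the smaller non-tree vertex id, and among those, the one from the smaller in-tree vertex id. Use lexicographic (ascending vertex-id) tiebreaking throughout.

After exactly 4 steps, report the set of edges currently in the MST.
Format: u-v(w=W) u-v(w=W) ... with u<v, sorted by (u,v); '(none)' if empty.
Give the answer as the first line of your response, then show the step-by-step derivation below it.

0-3(w=10) 0-4(w=1) 1-2(w=10) 2-3(w=7)

step 1: add edge 2-3 (w=7); MST = {2-3(w=7)}
step 2: add edge 0-3 (w=10); MST = {0-3(w=10) 2-3(w=7)}
step 3: add edge 0-4 (w=1); MST = {0-3(w=10) 0-4(w=1) 2-3(w=7)}
step 4: add edge 1-2 (w=10); MST = {0-3(w=10) 0-4(w=1) 1-2(w=10) 2-3(w=7)}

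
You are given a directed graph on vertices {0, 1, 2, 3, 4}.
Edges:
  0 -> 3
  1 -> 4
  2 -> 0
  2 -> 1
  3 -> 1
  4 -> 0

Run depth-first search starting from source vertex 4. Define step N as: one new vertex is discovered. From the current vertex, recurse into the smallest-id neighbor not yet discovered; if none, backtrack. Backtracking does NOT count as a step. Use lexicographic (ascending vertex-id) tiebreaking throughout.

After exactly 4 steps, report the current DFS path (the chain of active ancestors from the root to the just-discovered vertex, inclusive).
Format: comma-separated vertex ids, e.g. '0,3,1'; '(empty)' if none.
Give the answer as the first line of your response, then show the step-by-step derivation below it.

4,0,3,1

step 1: discover 4; path=4; order=4
step 2: discover 0; path=4>0; order=4,0
step 3: discover 3; path=4>0>3; order=4,0,3
step 4: discover 1; path=4>0>3>1; order=4,0,3,1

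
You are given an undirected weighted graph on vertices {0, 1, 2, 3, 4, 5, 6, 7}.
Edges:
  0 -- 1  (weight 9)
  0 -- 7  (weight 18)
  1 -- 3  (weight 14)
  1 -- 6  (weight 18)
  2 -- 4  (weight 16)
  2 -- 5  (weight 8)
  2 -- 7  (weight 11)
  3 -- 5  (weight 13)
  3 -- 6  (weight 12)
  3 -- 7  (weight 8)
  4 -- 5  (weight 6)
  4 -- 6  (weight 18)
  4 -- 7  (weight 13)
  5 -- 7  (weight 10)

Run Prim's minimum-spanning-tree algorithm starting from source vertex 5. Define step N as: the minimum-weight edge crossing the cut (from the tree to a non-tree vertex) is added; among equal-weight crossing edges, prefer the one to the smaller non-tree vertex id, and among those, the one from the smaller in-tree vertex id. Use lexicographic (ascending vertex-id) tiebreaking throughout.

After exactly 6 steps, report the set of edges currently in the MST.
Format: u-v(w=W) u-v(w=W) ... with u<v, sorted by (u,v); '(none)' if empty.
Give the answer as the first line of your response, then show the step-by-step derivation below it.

1-3(w=14) 2-5(w=8) 3-6(w=12) 3-7(w=8) 4-5(w=6) 5-7(w=10)

step 1: add edge 4-5 (w=6); MST = {4-5(w=6)}
step 2: add edge 2-5 (w=8); MST = {2-5(w=8) 4-5(w=6)}
step 3: add edge 5-7 (w=10); MST = {2-5(w=8) 4-5(w=6) 5-7(w=10)}
step 4: add edge 3-7 (w=8); MST = {2-5(w=8) 3-7(w=8) 4-5(w=6) 5-7(w=10)}
step 5: add edge 3-6 (w=12); MST = {2-5(w=8) 3-6(w=12) 3-7(w=8) 4-5(w=6) 5-7(w=10)}
step 6: add edge 1-3 (w=14); MST = {1-3(w=14) 2-5(w=8) 3-6(w=12) 3-7(w=8) 4-5(w=6) 5-7(w=10)}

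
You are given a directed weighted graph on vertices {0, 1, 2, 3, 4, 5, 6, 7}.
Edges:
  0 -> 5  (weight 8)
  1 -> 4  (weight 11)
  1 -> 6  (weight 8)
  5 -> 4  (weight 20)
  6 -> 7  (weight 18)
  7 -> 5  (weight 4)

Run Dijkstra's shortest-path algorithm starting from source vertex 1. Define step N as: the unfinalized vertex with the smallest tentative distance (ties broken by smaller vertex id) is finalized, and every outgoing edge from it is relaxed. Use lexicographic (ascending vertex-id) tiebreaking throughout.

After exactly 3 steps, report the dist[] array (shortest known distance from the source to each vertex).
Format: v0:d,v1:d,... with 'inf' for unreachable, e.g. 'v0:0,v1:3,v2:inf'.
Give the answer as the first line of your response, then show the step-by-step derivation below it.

v0:inf,v1:0,v2:inf,v3:inf,v4:11,v5:inf,v6:8,v7:26

step 1: dist = v0:inf,v1:0,v2:inf,v3:inf,v4:11,v5:inf,v6:8,v7:inf
step 2: dist = v0:inf,v1:0,v2:inf,v3:inf,v4:11,v5:inf,v6:8,v7:26
step 3: dist = v0:inf,v1:0,v2:inf,v3:inf,v4:11,v5:inf,v6:8,v7:26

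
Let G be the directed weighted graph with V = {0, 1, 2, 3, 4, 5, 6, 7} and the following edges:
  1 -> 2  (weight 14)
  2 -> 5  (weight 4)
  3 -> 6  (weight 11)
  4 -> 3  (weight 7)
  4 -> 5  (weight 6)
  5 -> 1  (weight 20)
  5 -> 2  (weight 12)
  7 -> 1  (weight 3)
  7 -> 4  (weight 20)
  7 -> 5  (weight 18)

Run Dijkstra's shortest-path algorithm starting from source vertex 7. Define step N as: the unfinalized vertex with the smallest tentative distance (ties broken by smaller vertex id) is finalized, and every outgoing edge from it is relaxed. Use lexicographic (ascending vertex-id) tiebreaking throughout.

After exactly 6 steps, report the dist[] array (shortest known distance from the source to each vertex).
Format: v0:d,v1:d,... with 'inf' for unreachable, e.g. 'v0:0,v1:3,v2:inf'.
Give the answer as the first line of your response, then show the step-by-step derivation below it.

v0:inf,v1:3,v2:17,v3:27,v4:20,v5:18,v6:38,v7:0

step 1: dist = v0:inf,v1:3,v2:inf,v3:inf,v4:20,v5:18,v6:inf,v7:0
step 2: dist = v0:inf,v1:3,v2:17,v3:inf,v4:20,v5:18,v6:inf,v7:0
step 3: dist = v0:inf,v1:3,v2:17,v3:inf,v4:20,v5:18,v6:inf,v7:0
step 4: dist = v0:inf,v1:3,v2:17,v3:inf,v4:20,v5:18,v6:inf,v7:0
step 5: dist = v0:inf,v1:3,v2:17,v3:27,v4:20,v5:18,v6:inf,v7:0
step 6: dist = v0:inf,v1:3,v2:17,v3:27,v4:20,v5:18,v6:38,v7:0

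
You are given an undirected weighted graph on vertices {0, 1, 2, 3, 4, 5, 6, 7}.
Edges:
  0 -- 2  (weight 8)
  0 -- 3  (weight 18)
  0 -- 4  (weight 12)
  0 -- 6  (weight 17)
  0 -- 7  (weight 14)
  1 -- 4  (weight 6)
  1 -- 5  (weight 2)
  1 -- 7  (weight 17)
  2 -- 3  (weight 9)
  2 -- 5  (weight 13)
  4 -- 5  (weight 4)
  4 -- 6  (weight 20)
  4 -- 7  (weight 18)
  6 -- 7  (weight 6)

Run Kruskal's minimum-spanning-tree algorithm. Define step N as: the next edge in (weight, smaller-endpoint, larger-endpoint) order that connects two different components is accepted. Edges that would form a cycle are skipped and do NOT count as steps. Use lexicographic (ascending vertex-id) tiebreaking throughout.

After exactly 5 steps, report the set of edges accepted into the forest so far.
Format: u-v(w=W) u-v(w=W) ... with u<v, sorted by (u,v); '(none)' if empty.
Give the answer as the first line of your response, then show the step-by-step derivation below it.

0-2(w=8) 1-5(w=2) 2-3(w=9) 4-5(w=4) 6-7(w=6)

step 1: add edge 1-5 (w=2); MST = {1-5(w=2)}
step 2: add edge 4-5 (w=4); MST = {1-5(w=2) 4-5(w=4)}
step 3: add edge 6-7 (w=6); MST = {1-5(w=2) 4-5(w=4) 6-7(w=6)}
step 4: add edge 0-2 (w=8); MST = {0-2(w=8) 1-5(w=2) 4-5(w=4) 6-7(w=6)}
step 5: add edge 2-3 (w=9); MST = {0-2(w=8) 1-5(w=2) 2-3(w=9) 4-5(w=4) 6-7(w=6)}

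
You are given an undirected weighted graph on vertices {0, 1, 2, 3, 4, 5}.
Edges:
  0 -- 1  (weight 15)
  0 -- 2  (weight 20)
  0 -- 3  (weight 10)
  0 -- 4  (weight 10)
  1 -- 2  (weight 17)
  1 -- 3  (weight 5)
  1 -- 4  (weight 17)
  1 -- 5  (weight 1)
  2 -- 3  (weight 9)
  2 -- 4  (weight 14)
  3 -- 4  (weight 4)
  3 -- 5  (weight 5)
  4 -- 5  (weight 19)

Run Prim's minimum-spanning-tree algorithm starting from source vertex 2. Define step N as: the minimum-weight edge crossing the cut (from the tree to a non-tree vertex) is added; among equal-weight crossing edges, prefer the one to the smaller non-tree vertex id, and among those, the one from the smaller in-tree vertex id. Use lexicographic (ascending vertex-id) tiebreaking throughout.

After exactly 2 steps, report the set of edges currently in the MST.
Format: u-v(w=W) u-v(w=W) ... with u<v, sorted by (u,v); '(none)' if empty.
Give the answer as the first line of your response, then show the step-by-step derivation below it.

2-3(w=9) 3-4(w=4)

step 1: add edge 2-3 (w=9); MST = {2-3(w=9)}
step 2: add edge 3-4 (w=4); MST = {2-3(w=9) 3-4(w=4)}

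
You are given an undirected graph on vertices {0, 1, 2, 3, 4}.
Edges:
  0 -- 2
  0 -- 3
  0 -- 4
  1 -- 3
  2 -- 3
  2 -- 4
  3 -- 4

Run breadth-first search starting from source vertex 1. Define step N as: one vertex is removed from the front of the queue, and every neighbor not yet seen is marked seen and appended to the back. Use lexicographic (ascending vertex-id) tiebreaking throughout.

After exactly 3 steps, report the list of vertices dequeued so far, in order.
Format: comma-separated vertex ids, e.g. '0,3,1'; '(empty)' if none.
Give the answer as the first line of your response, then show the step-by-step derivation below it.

1,3,0

step 1: dequeue 1; queue=[3]; order=1
step 2: dequeue 3; queue=[0,2,4]; order=1,3
step 3: dequeue 0; queue=[2,4]; order=1,3,0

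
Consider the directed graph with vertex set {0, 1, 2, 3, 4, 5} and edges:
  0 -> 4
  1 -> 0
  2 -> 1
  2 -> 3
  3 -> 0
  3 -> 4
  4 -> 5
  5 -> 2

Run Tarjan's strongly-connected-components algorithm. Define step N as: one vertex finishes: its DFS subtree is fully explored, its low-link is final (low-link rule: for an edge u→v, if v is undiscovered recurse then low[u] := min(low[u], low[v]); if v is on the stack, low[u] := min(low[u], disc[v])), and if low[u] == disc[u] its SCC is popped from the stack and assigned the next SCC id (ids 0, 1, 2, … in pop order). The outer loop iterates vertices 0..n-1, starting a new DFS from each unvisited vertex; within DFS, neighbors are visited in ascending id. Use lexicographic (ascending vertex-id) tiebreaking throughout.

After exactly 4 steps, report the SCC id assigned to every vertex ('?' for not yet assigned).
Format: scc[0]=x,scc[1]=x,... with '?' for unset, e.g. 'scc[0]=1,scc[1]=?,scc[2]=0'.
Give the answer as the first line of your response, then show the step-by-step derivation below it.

scc[0]=?,scc[1]=?,scc[2]=?,scc[3]=?,scc[4]=?,scc[5]=?

step 1: low=(low[0]=0,low[1]=0,low[2]=3,low[3]=?,low[4]=1,low[5]=2); scc=(scc[0]=?,scc[1]=?,scc[2]=?,scc[3]=?,scc[4]=?,scc[5]=?)
step 2: low=(low[0]=0,low[1]=0,low[2]=0,low[3]=0,low[4]=1,low[5]=2); scc=(scc[0]=?,scc[1]=?,scc[2]=?,scc[3]=?,scc[4]=?,scc[5]=?)
step 3: low=(low[0]=0,low[1]=0,low[2]=0,low[3]=0,low[4]=1,low[5]=2); scc=(scc[0]=?,scc[1]=?,scc[2]=?,scc[3]=?,scc[4]=?,scc[5]=?)
step 4: low=(low[0]=0,low[1]=0,low[2]=0,low[3]=0,low[4]=1,low[5]=0); scc=(scc[0]=?,scc[1]=?,scc[2]=?,scc[3]=?,scc[4]=?,scc[5]=?)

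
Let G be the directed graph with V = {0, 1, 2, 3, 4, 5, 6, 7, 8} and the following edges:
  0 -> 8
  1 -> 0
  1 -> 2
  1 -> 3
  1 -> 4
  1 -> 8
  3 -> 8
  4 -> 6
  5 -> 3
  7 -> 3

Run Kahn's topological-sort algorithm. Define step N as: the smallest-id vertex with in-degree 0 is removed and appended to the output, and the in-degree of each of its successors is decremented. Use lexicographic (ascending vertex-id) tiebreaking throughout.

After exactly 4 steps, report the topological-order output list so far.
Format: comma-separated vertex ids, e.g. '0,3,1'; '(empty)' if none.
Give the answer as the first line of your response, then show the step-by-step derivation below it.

1,0,2,4

step 1: output 1; order=[1]; indeg=(0,0,0,2,0,0,1,0,2)
step 2: output 0; order=[1,0]; indeg=(0,0,0,2,0,0,1,0,1)
step 3: output 2; order=[1,0,2]; indeg=(0,0,0,2,0,0,1,0,1)
step 4: output 4; order=[1,0,2,4]; indeg=(0,0,0,2,0,0,0,0,1)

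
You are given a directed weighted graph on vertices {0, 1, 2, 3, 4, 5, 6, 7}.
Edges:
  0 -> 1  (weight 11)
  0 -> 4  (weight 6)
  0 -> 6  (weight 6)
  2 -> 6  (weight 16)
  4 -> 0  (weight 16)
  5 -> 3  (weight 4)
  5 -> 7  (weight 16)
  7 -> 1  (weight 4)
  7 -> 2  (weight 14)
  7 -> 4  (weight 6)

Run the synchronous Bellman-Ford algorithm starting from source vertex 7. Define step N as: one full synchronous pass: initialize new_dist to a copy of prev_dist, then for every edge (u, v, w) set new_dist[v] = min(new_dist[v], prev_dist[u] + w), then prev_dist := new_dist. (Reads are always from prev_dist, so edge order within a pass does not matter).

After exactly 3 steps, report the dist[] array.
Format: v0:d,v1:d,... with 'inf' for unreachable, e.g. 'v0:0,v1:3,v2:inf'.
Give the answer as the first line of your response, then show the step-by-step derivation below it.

v0:22,v1:4,v2:14,v3:inf,v4:6,v5:inf,v6:28,v7:0

step 1: dist = v0:inf,v1:4,v2:14,v3:inf,v4:6,v5:inf,v6:inf,v7:0
step 2: dist = v0:22,v1:4,v2:14,v3:inf,v4:6,v5:inf,v6:30,v7:0
step 3: dist = v0:22,v1:4,v2:14,v3:inf,v4:6,v5:inf,v6:28,v7:0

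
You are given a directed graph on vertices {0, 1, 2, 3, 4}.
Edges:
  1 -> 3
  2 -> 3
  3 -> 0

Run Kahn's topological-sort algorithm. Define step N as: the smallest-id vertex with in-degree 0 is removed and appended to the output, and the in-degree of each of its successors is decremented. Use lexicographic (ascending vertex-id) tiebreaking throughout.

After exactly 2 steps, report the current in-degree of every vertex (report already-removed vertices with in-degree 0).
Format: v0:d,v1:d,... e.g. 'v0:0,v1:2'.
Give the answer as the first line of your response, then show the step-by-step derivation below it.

v0:1,v1:0,v2:0,v3:0,v4:0

step 1: output 1; order=[1]; indeg=(1,0,0,1,0)
step 2: output 2; order=[1,2]; indeg=(1,0,0,0,0)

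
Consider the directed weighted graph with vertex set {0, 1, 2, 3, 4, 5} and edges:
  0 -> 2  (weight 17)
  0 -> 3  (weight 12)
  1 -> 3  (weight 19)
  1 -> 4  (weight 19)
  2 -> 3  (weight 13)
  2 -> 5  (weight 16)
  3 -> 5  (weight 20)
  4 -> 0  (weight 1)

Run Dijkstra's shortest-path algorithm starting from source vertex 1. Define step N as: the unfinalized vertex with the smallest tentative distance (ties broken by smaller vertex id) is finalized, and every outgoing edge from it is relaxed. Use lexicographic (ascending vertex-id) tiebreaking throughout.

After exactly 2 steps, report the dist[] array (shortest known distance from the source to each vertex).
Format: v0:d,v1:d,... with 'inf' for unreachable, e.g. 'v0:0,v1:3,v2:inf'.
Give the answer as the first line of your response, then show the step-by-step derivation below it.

v0:inf,v1:0,v2:inf,v3:19,v4:19,v5:39

step 1: dist = v0:inf,v1:0,v2:inf,v3:19,v4:19,v5:inf
step 2: dist = v0:inf,v1:0,v2:inf,v3:19,v4:19,v5:39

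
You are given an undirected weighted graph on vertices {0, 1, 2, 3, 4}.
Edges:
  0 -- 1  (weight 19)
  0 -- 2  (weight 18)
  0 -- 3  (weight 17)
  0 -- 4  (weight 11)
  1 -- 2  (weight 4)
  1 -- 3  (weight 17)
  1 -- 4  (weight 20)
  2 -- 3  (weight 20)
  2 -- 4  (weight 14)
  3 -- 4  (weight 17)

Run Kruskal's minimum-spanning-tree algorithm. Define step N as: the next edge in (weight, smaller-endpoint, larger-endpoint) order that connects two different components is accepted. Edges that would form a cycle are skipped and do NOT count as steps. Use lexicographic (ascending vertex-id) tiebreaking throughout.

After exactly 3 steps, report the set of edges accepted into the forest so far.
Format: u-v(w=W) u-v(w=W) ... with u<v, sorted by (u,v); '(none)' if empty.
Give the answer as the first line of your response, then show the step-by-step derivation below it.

0-4(w=11) 1-2(w=4) 2-4(w=14)

step 1: add edge 1-2 (w=4); MST = {1-2(w=4)}
step 2: add edge 0-4 (w=11); MST = {0-4(w=11) 1-2(w=4)}
step 3: add edge 2-4 (w=14); MST = {0-4(w=11) 1-2(w=4) 2-4(w=14)}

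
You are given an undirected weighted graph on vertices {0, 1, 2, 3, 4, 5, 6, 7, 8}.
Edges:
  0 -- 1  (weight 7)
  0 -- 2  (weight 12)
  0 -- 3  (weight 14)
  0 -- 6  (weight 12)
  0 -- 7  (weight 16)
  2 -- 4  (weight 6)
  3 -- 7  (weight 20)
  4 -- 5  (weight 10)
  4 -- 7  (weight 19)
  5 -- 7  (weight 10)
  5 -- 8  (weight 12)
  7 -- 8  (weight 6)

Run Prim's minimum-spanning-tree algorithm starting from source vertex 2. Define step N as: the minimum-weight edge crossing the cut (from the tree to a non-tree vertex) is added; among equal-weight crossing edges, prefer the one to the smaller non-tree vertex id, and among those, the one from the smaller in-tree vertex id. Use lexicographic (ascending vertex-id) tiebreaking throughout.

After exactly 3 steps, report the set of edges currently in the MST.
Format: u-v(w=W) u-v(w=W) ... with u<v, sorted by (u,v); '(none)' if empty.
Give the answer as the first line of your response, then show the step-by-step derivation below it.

2-4(w=6) 4-5(w=10) 5-7(w=10)

step 1: add edge 2-4 (w=6); MST = {2-4(w=6)}
step 2: add edge 4-5 (w=10); MST = {2-4(w=6) 4-5(w=10)}
step 3: add edge 5-7 (w=10); MST = {2-4(w=6) 4-5(w=10) 5-7(w=10)}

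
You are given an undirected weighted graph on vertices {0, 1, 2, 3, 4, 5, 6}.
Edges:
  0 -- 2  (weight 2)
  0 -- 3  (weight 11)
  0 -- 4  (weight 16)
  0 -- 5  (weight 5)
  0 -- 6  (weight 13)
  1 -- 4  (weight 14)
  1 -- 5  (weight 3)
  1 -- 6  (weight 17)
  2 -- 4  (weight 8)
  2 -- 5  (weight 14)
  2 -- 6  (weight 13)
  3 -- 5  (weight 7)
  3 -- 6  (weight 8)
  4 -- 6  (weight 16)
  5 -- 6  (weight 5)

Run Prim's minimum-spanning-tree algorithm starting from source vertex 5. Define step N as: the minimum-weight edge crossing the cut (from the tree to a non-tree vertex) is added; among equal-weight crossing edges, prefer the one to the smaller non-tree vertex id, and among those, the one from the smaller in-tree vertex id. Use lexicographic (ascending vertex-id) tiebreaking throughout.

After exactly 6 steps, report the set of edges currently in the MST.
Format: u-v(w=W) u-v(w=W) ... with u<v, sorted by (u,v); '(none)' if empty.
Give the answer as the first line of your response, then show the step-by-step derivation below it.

0-2(w=2) 0-5(w=5) 1-5(w=3) 2-4(w=8) 3-5(w=7) 5-6(w=5)

step 1: add edge 1-5 (w=3); MST = {1-5(w=3)}
step 2: add edge 0-5 (w=5); MST = {0-5(w=5) 1-5(w=3)}
step 3: add edge 0-2 (w=2); MST = {0-2(w=2) 0-5(w=5) 1-5(w=3)}
step 4: add edge 5-6 (w=5); MST = {0-2(w=2) 0-5(w=5) 1-5(w=3) 5-6(w=5)}
step 5: add edge 3-5 (w=7); MST = {0-2(w=2) 0-5(w=5) 1-5(w=3) 3-5(w=7) 5-6(w=5)}
step 6: add edge 2-4 (w=8); MST = {0-2(w=2) 0-5(w=5) 1-5(w=3) 2-4(w=8) 3-5(w=7) 5-6(w=5)}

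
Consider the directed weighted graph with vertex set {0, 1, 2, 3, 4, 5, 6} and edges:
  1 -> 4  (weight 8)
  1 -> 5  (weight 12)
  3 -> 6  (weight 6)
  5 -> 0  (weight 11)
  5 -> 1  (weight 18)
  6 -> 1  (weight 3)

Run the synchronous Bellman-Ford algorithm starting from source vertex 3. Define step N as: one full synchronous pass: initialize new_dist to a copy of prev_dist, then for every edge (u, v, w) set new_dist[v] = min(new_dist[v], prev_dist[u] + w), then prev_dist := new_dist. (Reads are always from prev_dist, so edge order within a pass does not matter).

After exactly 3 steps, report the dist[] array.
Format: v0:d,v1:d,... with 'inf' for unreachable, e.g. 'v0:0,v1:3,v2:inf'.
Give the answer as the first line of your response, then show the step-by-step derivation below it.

v0:inf,v1:9,v2:inf,v3:0,v4:17,v5:21,v6:6

step 1: dist = v0:inf,v1:inf,v2:inf,v3:0,v4:inf,v5:inf,v6:6
step 2: dist = v0:inf,v1:9,v2:inf,v3:0,v4:inf,v5:inf,v6:6
step 3: dist = v0:inf,v1:9,v2:inf,v3:0,v4:17,v5:21,v6:6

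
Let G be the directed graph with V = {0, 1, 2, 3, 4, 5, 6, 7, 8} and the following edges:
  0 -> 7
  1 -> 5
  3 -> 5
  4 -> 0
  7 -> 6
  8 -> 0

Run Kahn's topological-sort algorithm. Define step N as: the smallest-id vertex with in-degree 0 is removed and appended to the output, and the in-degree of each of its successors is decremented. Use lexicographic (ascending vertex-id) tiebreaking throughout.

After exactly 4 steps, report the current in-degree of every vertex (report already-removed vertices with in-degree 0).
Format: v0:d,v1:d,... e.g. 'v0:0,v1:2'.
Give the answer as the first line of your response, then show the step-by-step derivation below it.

v0:1,v1:0,v2:0,v3:0,v4:0,v5:0,v6:1,v7:1,v8:0

step 1: output 1; order=[1]; indeg=(2,0,0,0,0,1,1,1,0)
step 2: output 2; order=[1,2]; indeg=(2,0,0,0,0,1,1,1,0)
step 3: output 3; order=[1,2,3]; indeg=(2,0,0,0,0,0,1,1,0)
step 4: output 4; order=[1,2,3,4]; indeg=(1,0,0,0,0,0,1,1,0)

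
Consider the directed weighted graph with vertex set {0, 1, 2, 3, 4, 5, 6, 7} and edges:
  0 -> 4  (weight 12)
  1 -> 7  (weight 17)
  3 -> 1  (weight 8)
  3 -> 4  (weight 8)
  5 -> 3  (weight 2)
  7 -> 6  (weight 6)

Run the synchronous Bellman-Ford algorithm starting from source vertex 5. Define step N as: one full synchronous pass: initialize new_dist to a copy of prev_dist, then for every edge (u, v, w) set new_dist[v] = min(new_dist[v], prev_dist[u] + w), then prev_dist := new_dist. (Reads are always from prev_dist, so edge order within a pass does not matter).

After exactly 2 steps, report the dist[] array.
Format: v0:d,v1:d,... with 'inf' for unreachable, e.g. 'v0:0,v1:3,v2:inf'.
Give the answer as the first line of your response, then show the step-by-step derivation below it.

v0:inf,v1:10,v2:inf,v3:2,v4:10,v5:0,v6:inf,v7:inf

step 1: dist = v0:inf,v1:inf,v2:inf,v3:2,v4:inf,v5:0,v6:inf,v7:inf
step 2: dist = v0:inf,v1:10,v2:inf,v3:2,v4:10,v5:0,v6:inf,v7:inf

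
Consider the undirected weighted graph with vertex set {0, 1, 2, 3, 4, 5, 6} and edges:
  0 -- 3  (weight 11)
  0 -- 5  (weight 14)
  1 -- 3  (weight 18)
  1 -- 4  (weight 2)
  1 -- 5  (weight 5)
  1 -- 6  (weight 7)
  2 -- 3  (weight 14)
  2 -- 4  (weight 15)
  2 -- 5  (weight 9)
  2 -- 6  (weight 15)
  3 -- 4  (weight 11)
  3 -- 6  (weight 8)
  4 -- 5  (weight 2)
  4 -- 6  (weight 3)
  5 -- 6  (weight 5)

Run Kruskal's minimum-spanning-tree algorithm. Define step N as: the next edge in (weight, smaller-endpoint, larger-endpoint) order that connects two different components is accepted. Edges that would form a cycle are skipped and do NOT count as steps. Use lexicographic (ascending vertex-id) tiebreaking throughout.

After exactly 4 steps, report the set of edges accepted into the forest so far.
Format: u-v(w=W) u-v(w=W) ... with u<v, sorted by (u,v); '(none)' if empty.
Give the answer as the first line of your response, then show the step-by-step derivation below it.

1-4(w=2) 3-6(w=8) 4-5(w=2) 4-6(w=3)

step 1: add edge 1-4 (w=2); MST = {1-4(w=2)}
step 2: add edge 4-5 (w=2); MST = {1-4(w=2) 4-5(w=2)}
step 3: add edge 4-6 (w=3); MST = {1-4(w=2) 4-5(w=2) 4-6(w=3)}
step 4: add edge 3-6 (w=8); MST = {1-4(w=2) 3-6(w=8) 4-5(w=2) 4-6(w=3)}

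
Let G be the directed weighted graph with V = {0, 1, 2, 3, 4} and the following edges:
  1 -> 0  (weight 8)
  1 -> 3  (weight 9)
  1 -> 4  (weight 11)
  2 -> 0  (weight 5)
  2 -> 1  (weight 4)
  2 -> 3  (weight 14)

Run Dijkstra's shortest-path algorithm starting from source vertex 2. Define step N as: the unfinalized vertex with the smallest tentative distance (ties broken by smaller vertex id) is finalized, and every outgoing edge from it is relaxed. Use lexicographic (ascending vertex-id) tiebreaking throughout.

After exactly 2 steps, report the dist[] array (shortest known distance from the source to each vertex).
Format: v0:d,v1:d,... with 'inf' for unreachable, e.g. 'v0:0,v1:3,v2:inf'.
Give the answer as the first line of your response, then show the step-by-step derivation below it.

v0:5,v1:4,v2:0,v3:13,v4:15

step 1: dist = v0:5,v1:4,v2:0,v3:14,v4:inf
step 2: dist = v0:5,v1:4,v2:0,v3:13,v4:15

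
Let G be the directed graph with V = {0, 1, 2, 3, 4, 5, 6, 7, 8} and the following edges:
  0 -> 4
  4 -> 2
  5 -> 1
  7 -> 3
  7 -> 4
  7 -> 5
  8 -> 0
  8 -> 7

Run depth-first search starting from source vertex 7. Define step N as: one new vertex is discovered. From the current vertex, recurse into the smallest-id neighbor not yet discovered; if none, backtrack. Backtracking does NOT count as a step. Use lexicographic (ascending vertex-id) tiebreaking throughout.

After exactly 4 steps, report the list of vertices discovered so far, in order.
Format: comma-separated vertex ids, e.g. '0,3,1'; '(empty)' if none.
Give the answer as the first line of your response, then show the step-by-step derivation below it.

7,3,4,2

step 1: discover 7; path=7; order=7
step 2: discover 3; path=7>3; order=7,3
step 3: discover 4; path=7>4; order=7,3,4
step 4: discover 2; path=7>4>2; order=7,3,4,2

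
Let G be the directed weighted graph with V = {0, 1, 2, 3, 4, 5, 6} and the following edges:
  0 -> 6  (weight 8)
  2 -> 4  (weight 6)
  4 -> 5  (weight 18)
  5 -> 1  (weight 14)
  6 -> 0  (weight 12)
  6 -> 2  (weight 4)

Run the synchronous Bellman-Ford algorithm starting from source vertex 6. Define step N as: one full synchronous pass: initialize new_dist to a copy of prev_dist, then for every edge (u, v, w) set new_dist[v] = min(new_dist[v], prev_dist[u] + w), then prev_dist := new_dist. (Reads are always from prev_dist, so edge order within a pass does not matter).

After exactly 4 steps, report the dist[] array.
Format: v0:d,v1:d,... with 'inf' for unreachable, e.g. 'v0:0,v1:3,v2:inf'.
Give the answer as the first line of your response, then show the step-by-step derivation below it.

v0:12,v1:42,v2:4,v3:inf,v4:10,v5:28,v6:0

step 1: dist = v0:12,v1:inf,v2:4,v3:inf,v4:inf,v5:inf,v6:0
step 2: dist = v0:12,v1:inf,v2:4,v3:inf,v4:10,v5:inf,v6:0
step 3: dist = v0:12,v1:inf,v2:4,v3:inf,v4:10,v5:28,v6:0
step 4: dist = v0:12,v1:42,v2:4,v3:inf,v4:10,v5:28,v6:0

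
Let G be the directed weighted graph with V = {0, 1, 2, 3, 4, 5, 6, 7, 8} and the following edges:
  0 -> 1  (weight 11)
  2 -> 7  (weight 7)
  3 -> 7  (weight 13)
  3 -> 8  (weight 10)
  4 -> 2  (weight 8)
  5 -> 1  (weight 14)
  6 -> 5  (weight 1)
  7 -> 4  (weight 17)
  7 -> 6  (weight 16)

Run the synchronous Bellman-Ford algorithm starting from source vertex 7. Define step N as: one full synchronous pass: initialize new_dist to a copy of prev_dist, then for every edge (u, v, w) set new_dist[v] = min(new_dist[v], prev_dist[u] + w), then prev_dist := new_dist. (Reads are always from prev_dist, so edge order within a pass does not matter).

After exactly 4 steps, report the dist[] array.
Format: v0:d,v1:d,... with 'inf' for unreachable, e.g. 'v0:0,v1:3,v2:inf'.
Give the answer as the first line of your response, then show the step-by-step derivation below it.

v0:inf,v1:31,v2:25,v3:inf,v4:17,v5:17,v6:16,v7:0,v8:inf

step 1: dist = v0:inf,v1:inf,v2:inf,v3:inf,v4:17,v5:inf,v6:16,v7:0,v8:inf
step 2: dist = v0:inf,v1:inf,v2:25,v3:inf,v4:17,v5:17,v6:16,v7:0,v8:inf
step 3: dist = v0:inf,v1:31,v2:25,v3:inf,v4:17,v5:17,v6:16,v7:0,v8:inf
step 4: dist = v0:inf,v1:31,v2:25,v3:inf,v4:17,v5:17,v6:16,v7:0,v8:inf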